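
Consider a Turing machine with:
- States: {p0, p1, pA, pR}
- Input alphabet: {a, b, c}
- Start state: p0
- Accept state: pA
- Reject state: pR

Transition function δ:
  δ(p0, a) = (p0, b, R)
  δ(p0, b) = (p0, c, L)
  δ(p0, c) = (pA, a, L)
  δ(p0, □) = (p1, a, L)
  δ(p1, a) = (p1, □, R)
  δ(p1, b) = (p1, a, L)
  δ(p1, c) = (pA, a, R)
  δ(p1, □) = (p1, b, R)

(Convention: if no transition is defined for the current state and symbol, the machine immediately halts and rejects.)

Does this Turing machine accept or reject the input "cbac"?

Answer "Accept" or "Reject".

Execution trace:
Initial: [p0]cbac
Step 1: δ(p0, c) = (pA, a, L) → [pA]□abac

The machine reaches the accept state pA and halts.

Answer: Accept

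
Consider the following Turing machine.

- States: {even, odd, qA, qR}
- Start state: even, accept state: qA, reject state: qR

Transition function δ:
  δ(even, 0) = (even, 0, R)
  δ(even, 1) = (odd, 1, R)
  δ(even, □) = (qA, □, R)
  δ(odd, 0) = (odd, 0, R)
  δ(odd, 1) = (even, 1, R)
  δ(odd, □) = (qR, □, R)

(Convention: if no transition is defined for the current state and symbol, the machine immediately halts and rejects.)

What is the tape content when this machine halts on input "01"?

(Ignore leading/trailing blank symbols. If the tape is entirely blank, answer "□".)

Execution trace:
Initial: [even]01
Step 1: δ(even, 0) = (even, 0, R) → 0[even]1
Step 2: δ(even, 1) = (odd, 1, R) → 01[odd]□
Step 3: δ(odd, □) = (qR, □, R) → 01□[qR]□

The machine reaches the reject state qR and halts.

Final tape (ignoring leading/trailing blanks): 01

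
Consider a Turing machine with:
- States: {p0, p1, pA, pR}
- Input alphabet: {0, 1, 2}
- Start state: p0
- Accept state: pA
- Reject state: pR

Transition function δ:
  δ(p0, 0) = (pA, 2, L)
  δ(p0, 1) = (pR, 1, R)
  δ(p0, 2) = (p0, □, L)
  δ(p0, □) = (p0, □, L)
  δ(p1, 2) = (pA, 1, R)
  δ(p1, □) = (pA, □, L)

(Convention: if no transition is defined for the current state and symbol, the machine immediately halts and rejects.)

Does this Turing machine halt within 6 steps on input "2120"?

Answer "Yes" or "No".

Execution trace:
Initial: [p0]2120
Step 1: δ(p0, 2) = (p0, □, L) → [p0]□□120
Step 2: δ(p0, □) = (p0, □, L) → [p0]□□□120
Step 3: δ(p0, □) = (p0, □, L) → [p0]□□□□120
Step 4: δ(p0, □) = (p0, □, L) → [p0]□□□□□120
Step 5: δ(p0, □) = (p0, □, L) → [p0]□□□□□□120
Step 6: δ(p0, □) = (p0, □, L) → [p0]□□□□□□□120

The machine has not reached a halting state after 6 steps.
The machine did not halt within the 6-step bound.

Answer: No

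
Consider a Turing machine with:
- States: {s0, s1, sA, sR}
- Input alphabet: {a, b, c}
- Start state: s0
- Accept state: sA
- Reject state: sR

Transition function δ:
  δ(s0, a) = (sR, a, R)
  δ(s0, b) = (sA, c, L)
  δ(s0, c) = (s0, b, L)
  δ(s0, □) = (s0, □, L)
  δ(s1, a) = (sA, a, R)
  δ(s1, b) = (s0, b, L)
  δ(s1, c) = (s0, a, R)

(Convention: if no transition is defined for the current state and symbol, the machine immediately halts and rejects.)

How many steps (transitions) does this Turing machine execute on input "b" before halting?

Execution trace:
Initial: [s0]b
Step 1: δ(s0, b) = (sA, c, L) → [sA]□c

The machine reaches the accept state sA and halts.

The machine executed 1 step before halting.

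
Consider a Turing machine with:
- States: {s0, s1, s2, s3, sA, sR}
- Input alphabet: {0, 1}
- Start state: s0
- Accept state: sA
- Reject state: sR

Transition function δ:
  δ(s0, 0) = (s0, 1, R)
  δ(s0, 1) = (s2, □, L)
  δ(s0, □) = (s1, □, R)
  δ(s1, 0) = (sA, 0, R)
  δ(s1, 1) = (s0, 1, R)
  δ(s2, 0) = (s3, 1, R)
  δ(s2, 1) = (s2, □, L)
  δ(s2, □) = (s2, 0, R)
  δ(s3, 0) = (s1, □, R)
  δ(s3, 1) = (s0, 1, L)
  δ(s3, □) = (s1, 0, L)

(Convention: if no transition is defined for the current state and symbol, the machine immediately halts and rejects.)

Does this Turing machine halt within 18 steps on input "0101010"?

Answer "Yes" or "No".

Execution trace:
Initial: [s0]0101010
Step 1: δ(s0, 0) = (s0, 1, R) → 1[s0]101010
Step 2: δ(s0, 1) = (s2, □, L) → [s2]1□01010
Step 3: δ(s2, 1) = (s2, □, L) → [s2]□□□01010
Step 4: δ(s2, □) = (s2, 0, R) → 0[s2]□□01010
Step 5: δ(s2, □) = (s2, 0, R) → 00[s2]□01010
Step 6: δ(s2, □) = (s2, 0, R) → 000[s2]01010
Step 7: δ(s2, 0) = (s3, 1, R) → 0001[s3]1010
Step 8: δ(s3, 1) = (s0, 1, L) → 000[s0]11010
Step 9: δ(s0, 1) = (s2, □, L) → 00[s2]0□1010
Step 10: δ(s2, 0) = (s3, 1, R) → 001[s3]□1010
Step 11: δ(s3, □) = (s1, 0, L) → 00[s1]101010
Step 12: δ(s1, 1) = (s0, 1, R) → 001[s0]01010
Step 13: δ(s0, 0) = (s0, 1, R) → 0011[s0]1010
Step 14: δ(s0, 1) = (s2, □, L) → 001[s2]1□010
Step 15: δ(s2, 1) = (s2, □, L) → 00[s2]1□□010
Step 16: δ(s2, 1) = (s2, □, L) → 0[s2]0□□□010
Step 17: δ(s2, 0) = (s3, 1, R) → 01[s3]□□□010
Step 18: δ(s3, □) = (s1, 0, L) → 0[s1]10□□010

The machine has not reached a halting state after 18 steps.
The machine did not halt within the 18-step bound.

Answer: No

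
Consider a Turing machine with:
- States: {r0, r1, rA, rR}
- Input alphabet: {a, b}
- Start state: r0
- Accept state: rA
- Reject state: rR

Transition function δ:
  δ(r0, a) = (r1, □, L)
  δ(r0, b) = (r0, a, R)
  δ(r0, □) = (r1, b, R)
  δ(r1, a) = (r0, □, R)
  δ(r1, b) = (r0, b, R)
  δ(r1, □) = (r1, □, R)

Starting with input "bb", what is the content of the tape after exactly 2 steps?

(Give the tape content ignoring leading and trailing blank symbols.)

Execution trace:
Initial: [r0]bb
Step 1: δ(r0, b) = (r0, a, R) → a[r0]b
Step 2: δ(r0, b) = (r0, a, R) → aa[r0]□

After 2 steps, the tape (ignoring leading/trailing blanks) is: aa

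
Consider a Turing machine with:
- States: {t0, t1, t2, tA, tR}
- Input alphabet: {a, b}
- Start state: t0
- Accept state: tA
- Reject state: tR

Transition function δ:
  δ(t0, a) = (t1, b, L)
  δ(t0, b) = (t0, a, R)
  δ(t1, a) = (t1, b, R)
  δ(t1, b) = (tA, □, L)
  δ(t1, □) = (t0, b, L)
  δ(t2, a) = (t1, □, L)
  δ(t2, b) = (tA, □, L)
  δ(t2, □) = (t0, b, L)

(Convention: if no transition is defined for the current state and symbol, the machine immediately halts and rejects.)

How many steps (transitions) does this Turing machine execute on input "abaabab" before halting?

Execution trace:
Initial: [t0]abaabab
Step 1: δ(t0, a) = (t1, b, L) → [t1]□bbaabab
Step 2: δ(t1, □) = (t0, b, L) → [t0]□bbbaabab

No transition is defined for δ(t0, □). By convention the machine halts and rejects.

The machine executed 2 steps before halting.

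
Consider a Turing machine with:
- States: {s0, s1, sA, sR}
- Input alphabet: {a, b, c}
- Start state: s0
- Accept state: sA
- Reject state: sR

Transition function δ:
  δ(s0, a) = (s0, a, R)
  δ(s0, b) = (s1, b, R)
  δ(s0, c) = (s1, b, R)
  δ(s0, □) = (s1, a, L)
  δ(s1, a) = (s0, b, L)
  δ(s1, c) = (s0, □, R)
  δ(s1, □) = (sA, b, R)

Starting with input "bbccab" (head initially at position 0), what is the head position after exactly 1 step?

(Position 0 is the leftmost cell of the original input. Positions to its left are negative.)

Execution trace (head position shown):
Step 0: [s0]bbccab  (head at position 0)
Step 1: move right → b[s1]bccab  (head at position 1)

After 1 step, the head is at position 1.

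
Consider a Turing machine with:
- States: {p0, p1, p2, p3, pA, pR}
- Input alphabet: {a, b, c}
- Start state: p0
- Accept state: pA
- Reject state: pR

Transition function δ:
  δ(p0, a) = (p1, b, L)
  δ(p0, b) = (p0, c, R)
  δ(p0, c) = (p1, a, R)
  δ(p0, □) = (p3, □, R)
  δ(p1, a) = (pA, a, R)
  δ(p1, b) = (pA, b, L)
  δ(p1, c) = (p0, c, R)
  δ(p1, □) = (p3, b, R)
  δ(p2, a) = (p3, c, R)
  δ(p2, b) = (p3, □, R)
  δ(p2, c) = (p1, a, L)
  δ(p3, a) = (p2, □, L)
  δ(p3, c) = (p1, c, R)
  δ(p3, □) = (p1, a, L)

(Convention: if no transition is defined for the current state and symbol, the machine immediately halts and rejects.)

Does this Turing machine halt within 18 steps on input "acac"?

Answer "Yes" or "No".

Execution trace:
Initial: [p0]acac
Step 1: δ(p0, a) = (p1, b, L) → [p1]□bcac
Step 2: δ(p1, □) = (p3, b, R) → b[p3]bcac

No transition is defined for δ(p3, b). By convention the machine halts and rejects.
The machine halted after 2 steps (within the 18-step bound).

Answer: Yes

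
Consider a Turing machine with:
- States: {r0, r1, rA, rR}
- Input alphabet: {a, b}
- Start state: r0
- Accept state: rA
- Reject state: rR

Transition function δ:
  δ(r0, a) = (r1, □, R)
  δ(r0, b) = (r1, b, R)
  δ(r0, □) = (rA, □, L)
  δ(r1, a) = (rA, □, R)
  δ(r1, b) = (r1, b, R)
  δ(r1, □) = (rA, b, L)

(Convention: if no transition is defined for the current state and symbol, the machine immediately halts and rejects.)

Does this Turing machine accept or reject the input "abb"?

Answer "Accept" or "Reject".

Execution trace:
Initial: [r0]abb
Step 1: δ(r0, a) = (r1, □, R) → □[r1]bb
Step 2: δ(r1, b) = (r1, b, R) → □b[r1]b
Step 3: δ(r1, b) = (r1, b, R) → □bb[r1]□
Step 4: δ(r1, □) = (rA, b, L) → □b[rA]bb

The machine reaches the accept state rA and halts.

Answer: Accept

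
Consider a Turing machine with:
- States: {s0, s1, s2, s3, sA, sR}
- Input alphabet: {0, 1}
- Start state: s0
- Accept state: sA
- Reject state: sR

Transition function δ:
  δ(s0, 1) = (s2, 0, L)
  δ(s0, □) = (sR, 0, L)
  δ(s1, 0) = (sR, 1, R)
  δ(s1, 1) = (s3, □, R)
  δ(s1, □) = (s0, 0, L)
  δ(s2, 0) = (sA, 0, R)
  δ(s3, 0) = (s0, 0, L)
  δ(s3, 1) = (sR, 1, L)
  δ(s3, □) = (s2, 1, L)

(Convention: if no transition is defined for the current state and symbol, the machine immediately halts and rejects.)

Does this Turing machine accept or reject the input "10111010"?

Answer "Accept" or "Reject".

Execution trace:
Initial: [s0]10111010
Step 1: δ(s0, 1) = (s2, 0, L) → [s2]□00111010

No transition is defined for δ(s2, □). By convention the machine halts and rejects.

Answer: Reject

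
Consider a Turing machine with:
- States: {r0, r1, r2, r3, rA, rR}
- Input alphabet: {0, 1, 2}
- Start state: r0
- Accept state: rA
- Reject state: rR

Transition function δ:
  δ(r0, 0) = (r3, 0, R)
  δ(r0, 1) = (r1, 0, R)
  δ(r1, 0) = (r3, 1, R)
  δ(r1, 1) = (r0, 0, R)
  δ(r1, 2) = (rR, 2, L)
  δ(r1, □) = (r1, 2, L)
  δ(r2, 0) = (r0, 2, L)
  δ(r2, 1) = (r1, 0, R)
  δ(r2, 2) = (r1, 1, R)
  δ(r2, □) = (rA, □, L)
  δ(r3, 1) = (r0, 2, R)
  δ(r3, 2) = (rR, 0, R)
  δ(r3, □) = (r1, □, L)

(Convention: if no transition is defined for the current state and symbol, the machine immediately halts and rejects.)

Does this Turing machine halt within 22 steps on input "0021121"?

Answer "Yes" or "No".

Execution trace:
Initial: [r0]0021121
Step 1: δ(r0, 0) = (r3, 0, R) → 0[r3]021121

No transition is defined for δ(r3, 0). By convention the machine halts and rejects.
The machine halted after 1 step (within the 22-step bound).

Answer: Yes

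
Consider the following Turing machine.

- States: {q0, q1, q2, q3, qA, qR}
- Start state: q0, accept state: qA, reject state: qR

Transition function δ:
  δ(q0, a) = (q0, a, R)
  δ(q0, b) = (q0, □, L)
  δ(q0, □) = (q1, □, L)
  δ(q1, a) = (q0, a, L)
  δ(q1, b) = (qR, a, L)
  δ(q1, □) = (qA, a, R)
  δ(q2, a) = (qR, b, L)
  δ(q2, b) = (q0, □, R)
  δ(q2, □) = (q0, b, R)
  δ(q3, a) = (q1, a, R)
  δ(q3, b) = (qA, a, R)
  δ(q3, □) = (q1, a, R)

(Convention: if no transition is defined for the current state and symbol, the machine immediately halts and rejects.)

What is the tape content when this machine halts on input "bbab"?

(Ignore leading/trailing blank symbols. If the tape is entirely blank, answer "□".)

Execution trace:
Initial: [q0]bbab
Step 1: δ(q0, b) = (q0, □, L) → [q0]□□bab
Step 2: δ(q0, □) = (q1, □, L) → [q1]□□□bab
Step 3: δ(q1, □) = (qA, a, R) → a[qA]□□bab

The machine reaches the accept state qA and halts.

Final tape (ignoring leading/trailing blanks): a□□bab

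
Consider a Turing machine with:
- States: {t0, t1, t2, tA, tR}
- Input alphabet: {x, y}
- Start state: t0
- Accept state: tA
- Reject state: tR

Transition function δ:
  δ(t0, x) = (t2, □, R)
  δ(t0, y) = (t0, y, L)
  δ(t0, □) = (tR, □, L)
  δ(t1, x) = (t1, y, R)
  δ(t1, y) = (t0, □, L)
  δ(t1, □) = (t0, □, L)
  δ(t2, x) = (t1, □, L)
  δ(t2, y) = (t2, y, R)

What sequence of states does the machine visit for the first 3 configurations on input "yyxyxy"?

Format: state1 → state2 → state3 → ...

Execution trace:
Initial: [t0]yyxyxy
Step 1: δ(t0, y) = (t0, y, L) → [t0]□yyxyxy
Step 2: δ(t0, □) = (tR, □, L) → [tR]□□yyxyxy

The machine reaches the reject state tR and halts.

State sequence: t0 → t0 → tR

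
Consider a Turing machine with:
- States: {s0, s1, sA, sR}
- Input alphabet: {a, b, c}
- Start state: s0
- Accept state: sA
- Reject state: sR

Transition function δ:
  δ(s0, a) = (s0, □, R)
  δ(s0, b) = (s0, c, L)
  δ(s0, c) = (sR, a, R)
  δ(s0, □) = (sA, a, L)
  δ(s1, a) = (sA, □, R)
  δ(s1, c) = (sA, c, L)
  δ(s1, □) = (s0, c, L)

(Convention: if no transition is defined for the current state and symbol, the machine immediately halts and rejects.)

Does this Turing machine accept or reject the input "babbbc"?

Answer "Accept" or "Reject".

Execution trace:
Initial: [s0]babbbc
Step 1: δ(s0, b) = (s0, c, L) → [s0]□cabbbc
Step 2: δ(s0, □) = (sA, a, L) → [sA]□acabbbc

The machine reaches the accept state sA and halts.

Answer: Accept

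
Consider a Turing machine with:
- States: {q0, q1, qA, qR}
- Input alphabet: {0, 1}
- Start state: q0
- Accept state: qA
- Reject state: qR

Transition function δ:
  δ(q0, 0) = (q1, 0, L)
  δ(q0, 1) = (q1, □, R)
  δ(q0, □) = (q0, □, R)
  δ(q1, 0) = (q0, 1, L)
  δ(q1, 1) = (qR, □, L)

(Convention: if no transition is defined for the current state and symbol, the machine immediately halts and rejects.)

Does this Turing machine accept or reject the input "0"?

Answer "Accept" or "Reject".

Execution trace:
Initial: [q0]0
Step 1: δ(q0, 0) = (q1, 0, L) → [q1]□0

No transition is defined for δ(q1, □). By convention the machine halts and rejects.

Answer: Reject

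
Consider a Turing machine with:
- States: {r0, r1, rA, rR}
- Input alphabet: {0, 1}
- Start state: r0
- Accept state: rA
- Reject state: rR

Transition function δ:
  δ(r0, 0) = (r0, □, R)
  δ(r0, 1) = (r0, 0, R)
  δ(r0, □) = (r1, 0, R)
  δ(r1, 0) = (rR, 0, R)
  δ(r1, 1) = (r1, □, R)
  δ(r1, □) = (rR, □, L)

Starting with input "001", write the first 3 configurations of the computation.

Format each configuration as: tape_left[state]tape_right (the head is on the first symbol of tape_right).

Transitions applied:
Step 1: δ(r0, 0) = (r0, □, R)
Step 2: δ(r0, 0) = (r0, □, R)

The first 3 configurations are:
[r0]001 ⊢ □[r0]01 ⊢ □□[r0]1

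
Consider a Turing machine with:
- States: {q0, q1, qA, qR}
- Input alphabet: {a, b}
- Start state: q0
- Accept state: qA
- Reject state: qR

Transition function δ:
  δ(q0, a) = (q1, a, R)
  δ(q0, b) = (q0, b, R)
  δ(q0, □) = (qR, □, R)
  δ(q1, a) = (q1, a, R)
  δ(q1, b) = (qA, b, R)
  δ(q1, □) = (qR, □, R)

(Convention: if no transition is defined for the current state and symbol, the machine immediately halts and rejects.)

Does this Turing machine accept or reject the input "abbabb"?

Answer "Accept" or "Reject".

Execution trace:
Initial: [q0]abbabb
Step 1: δ(q0, a) = (q1, a, R) → a[q1]bbabb
Step 2: δ(q1, b) = (qA, b, R) → ab[qA]babb

The machine reaches the accept state qA and halts.

Answer: Accept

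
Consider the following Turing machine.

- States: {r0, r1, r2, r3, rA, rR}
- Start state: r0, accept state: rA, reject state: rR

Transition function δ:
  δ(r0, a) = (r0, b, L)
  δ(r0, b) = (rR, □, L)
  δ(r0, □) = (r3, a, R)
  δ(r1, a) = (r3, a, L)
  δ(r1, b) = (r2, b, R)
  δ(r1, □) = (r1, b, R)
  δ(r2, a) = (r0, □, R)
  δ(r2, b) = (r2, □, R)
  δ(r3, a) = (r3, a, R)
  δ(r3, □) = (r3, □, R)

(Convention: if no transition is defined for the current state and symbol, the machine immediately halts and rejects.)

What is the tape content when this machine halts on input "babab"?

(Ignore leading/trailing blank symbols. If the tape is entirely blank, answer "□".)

Execution trace:
Initial: [r0]babab
Step 1: δ(r0, b) = (rR, □, L) → [rR]□□abab

The machine reaches the reject state rR and halts.

Final tape (ignoring leading/trailing blanks): abab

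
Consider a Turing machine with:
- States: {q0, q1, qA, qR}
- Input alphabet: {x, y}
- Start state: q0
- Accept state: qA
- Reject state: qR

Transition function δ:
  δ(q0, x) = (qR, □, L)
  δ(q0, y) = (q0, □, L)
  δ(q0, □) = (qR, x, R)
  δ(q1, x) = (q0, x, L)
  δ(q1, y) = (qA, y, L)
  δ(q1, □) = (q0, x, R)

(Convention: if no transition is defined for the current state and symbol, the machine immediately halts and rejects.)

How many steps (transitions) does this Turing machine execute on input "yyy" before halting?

Execution trace:
Initial: [q0]yyy
Step 1: δ(q0, y) = (q0, □, L) → [q0]□□yy
Step 2: δ(q0, □) = (qR, x, R) → x[qR]□yy

The machine reaches the reject state qR and halts.

The machine executed 2 steps before halting.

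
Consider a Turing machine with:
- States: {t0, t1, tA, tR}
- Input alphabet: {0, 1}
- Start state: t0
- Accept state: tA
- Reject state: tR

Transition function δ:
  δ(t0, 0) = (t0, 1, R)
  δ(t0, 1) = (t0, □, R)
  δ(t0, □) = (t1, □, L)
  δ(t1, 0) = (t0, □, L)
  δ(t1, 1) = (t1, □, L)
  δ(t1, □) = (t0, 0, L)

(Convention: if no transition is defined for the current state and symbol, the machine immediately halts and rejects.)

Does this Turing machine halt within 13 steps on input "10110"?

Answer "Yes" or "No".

Execution trace:
Initial: [t0]10110
Step 1: δ(t0, 1) = (t0, □, R) → □[t0]0110
Step 2: δ(t0, 0) = (t0, 1, R) → □1[t0]110
Step 3: δ(t0, 1) = (t0, □, R) → □1□[t0]10
Step 4: δ(t0, 1) = (t0, □, R) → □1□□[t0]0
Step 5: δ(t0, 0) = (t0, 1, R) → □1□□1[t0]□
Step 6: δ(t0, □) = (t1, □, L) → □1□□[t1]1□
Step 7: δ(t1, 1) = (t1, □, L) → □1□[t1]□□□
Step 8: δ(t1, □) = (t0, 0, L) → □1[t0]□0□□
Step 9: δ(t0, □) = (t1, □, L) → □[t1]1□0□□
Step 10: δ(t1, 1) = (t1, □, L) → [t1]□□□0□□
Step 11: δ(t1, □) = (t0, 0, L) → [t0]□0□□0□□
Step 12: δ(t0, □) = (t1, □, L) → [t1]□□0□□0□□
Step 13: δ(t1, □) = (t0, 0, L) → [t0]□0□0□□0□□

The machine has not reached a halting state after 13 steps.
The machine did not halt within the 13-step bound.

Answer: No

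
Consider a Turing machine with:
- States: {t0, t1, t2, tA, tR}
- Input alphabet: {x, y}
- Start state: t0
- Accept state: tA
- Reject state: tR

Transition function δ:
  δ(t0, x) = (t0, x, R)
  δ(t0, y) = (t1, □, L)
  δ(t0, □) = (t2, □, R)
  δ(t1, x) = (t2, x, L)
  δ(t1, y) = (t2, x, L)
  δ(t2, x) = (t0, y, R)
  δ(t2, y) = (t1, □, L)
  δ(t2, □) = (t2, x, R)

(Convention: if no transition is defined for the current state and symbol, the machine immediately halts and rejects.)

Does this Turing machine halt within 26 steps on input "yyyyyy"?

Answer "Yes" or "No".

Execution trace:
Initial: [t0]yyyyyy
Step 1: δ(t0, y) = (t1, □, L) → [t1]□□yyyyy

No transition is defined for δ(t1, □). By convention the machine halts and rejects.
The machine halted after 1 step (within the 26-step bound).

Answer: Yes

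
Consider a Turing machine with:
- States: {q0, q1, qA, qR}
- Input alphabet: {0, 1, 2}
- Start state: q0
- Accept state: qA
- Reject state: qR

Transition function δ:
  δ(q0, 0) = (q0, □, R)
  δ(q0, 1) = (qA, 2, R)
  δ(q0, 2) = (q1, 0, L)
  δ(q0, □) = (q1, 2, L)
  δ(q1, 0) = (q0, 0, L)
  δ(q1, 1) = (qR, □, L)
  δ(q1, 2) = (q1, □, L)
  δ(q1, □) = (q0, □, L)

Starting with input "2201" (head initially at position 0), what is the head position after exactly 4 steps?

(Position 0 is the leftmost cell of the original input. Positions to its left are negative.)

Execution trace (head position shown):
Step 0: [q0]2201  (head at position 0)
Step 1: move left → [q1]□0201  (head at position -1)
Step 2: move left → [q0]□□0201  (head at position -2)
Step 3: move left → [q1]□2□0201  (head at position -3)
Step 4: move left → [q0]□□2□0201  (head at position -4)

After 4 steps, the head is at position -4.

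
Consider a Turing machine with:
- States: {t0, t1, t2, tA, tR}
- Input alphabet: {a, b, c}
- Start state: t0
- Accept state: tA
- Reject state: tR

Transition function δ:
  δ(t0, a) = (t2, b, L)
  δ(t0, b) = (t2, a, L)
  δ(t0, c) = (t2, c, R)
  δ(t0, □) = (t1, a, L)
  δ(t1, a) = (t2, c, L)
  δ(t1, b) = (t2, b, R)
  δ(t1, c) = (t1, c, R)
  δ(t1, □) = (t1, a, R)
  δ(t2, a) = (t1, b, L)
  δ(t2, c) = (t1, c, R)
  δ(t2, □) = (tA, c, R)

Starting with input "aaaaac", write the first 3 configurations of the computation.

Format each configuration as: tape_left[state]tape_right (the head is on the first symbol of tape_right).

Transitions applied:
Step 1: δ(t0, a) = (t2, b, L)
Step 2: δ(t2, □) = (tA, c, R)

The first 3 configurations are:
[t0]aaaaac ⊢ [t2]□baaaac ⊢ c[tA]baaaac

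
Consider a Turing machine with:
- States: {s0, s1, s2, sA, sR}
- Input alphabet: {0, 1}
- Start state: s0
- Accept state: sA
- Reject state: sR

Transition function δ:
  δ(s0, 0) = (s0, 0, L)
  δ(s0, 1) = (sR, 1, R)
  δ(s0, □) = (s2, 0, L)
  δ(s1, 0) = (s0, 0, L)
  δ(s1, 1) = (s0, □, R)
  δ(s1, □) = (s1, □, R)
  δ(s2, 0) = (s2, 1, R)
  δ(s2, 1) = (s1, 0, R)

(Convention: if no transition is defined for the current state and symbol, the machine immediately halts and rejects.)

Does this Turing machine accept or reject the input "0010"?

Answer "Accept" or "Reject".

Execution trace:
Initial: [s0]0010
Step 1: δ(s0, 0) = (s0, 0, L) → [s0]□0010
Step 2: δ(s0, □) = (s2, 0, L) → [s2]□00010

No transition is defined for δ(s2, □). By convention the machine halts and rejects.

Answer: Reject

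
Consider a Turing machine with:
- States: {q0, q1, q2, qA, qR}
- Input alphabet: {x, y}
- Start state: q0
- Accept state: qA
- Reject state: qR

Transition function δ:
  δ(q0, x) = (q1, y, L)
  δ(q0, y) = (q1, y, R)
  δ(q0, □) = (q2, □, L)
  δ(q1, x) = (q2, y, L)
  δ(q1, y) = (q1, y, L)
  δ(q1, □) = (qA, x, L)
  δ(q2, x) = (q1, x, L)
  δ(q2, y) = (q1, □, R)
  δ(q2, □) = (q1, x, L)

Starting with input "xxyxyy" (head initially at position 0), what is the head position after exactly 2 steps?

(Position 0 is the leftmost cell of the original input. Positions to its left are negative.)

Execution trace (head position shown):
Step 0: [q0]xxyxyy  (head at position 0)
Step 1: move left → [q1]□yxyxyy  (head at position -1)
Step 2: move left → [qA]□xyxyxyy  (head at position -2)

After 2 steps, the head is at position -2.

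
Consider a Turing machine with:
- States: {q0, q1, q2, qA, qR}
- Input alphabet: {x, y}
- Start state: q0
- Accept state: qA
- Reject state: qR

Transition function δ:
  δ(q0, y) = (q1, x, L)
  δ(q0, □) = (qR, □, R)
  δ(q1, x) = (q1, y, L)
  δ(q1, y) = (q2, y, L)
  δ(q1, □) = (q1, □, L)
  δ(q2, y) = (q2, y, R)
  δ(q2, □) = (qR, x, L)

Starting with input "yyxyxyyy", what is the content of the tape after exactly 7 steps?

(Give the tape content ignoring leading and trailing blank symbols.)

Execution trace:
Initial: [q0]yyxyxyyy
Step 1: δ(q0, y) = (q1, x, L) → [q1]□xyxyxyyy
Step 2: δ(q1, □) = (q1, □, L) → [q1]□□xyxyxyyy
Step 3: δ(q1, □) = (q1, □, L) → [q1]□□□xyxyxyyy
Step 4: δ(q1, □) = (q1, □, L) → [q1]□□□□xyxyxyyy
Step 5: δ(q1, □) = (q1, □, L) → [q1]□□□□□xyxyxyyy
Step 6: δ(q1, □) = (q1, □, L) → [q1]□□□□□□xyxyxyyy
Step 7: δ(q1, □) = (q1, □, L) → [q1]□□□□□□□xyxyxyyy

After 7 steps, the tape (ignoring leading/trailing blanks) is: xyxyxyyy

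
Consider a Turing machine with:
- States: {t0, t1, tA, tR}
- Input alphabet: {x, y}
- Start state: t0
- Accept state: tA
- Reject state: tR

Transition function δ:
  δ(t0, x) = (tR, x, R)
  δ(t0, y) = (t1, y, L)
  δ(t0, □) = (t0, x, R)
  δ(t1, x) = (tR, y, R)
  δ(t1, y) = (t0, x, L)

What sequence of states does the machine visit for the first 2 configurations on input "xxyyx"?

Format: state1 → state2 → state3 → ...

Execution trace:
Initial: [t0]xxyyx
Step 1: δ(t0, x) = (tR, x, R) → x[tR]xyyx

The machine reaches the reject state tR and halts.

State sequence: t0 → tR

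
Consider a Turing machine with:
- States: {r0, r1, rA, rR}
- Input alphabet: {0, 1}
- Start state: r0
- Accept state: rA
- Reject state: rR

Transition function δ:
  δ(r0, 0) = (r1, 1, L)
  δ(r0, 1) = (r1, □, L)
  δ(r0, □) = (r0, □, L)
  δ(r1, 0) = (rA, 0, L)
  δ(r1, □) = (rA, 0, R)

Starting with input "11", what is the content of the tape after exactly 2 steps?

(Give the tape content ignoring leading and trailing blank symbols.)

Execution trace:
Initial: [r0]11
Step 1: δ(r0, 1) = (r1, □, L) → [r1]□□1
Step 2: δ(r1, □) = (rA, 0, R) → 0[rA]□1

The machine reaches the accept state rA and halts.

After 2 steps, the tape (ignoring leading/trailing blanks) is: 0□1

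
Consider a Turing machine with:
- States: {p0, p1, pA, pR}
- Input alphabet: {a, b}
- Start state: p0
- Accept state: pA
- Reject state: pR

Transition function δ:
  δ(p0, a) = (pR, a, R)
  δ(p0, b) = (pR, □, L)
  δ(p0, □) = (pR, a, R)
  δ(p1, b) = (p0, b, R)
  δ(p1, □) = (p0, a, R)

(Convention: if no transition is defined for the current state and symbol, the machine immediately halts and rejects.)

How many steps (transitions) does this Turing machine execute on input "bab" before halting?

Execution trace:
Initial: [p0]bab
Step 1: δ(p0, b) = (pR, □, L) → [pR]□□ab

The machine reaches the reject state pR and halts.

The machine executed 1 step before halting.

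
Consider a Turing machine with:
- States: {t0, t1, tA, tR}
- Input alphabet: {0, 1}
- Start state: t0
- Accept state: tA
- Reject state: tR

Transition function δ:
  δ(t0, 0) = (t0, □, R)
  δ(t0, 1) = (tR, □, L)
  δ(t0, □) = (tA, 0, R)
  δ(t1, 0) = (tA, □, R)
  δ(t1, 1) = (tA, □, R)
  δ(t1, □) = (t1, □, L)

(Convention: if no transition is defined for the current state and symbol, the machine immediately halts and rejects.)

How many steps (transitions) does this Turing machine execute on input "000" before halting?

Execution trace:
Initial: [t0]000
Step 1: δ(t0, 0) = (t0, □, R) → □[t0]00
Step 2: δ(t0, 0) = (t0, □, R) → □□[t0]0
Step 3: δ(t0, 0) = (t0, □, R) → □□□[t0]□
Step 4: δ(t0, □) = (tA, 0, R) → □□□0[tA]□

The machine reaches the accept state tA and halts.

The machine executed 4 steps before halting.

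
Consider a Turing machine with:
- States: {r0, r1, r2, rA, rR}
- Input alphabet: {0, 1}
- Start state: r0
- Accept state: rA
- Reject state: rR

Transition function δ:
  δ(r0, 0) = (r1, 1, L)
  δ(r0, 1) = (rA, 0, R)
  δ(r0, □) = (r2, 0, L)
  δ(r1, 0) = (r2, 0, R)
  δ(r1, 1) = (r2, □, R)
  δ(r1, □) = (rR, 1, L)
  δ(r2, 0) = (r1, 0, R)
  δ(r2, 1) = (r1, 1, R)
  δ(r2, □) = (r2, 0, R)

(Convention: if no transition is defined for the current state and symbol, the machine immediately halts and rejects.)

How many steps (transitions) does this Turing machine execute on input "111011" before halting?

Execution trace:
Initial: [r0]111011
Step 1: δ(r0, 1) = (rA, 0, R) → 0[rA]11011

The machine reaches the accept state rA and halts.

The machine executed 1 step before halting.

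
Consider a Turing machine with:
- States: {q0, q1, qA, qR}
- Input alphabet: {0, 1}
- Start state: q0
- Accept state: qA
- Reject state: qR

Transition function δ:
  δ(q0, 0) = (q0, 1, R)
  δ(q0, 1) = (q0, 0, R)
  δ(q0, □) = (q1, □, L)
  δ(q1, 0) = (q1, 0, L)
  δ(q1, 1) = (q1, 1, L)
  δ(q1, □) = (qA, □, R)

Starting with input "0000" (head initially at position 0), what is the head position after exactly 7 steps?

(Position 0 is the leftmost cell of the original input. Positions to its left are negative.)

Execution trace (head position shown):
Step 0: [q0]0000  (head at position 0)
Step 1: move right → 1[q0]000  (head at position 1)
Step 2: move right → 11[q0]00  (head at position 2)
Step 3: move right → 111[q0]0  (head at position 3)
Step 4: move right → 1111[q0]□  (head at position 4)
Step 5: move left → 111[q1]1□  (head at position 3)
Step 6: move left → 11[q1]11□  (head at position 2)
Step 7: move left → 1[q1]111□  (head at position 1)

After 7 steps, the head is at position 1.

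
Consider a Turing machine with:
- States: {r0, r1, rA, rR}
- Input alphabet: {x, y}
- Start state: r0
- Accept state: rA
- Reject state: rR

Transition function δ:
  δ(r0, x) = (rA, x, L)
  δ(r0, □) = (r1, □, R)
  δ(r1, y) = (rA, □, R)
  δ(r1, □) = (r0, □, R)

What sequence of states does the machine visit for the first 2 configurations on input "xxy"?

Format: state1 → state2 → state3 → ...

Execution trace:
Initial: [r0]xxy
Step 1: δ(r0, x) = (rA, x, L) → [rA]□xxy

The machine reaches the accept state rA and halts.

State sequence: r0 → rA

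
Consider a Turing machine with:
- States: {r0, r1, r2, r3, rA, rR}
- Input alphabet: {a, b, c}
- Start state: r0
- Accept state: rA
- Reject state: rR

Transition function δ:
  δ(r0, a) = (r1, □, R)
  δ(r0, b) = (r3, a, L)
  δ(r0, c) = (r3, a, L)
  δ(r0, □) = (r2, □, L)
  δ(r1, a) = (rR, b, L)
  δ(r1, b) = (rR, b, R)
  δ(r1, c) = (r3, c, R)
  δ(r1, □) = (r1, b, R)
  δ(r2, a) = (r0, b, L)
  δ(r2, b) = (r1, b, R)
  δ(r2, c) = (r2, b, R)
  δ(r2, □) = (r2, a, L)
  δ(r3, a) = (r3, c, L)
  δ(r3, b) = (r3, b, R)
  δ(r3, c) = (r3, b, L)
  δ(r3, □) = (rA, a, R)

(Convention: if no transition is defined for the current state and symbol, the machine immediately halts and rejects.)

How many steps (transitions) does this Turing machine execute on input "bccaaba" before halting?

Execution trace:
Initial: [r0]bccaaba
Step 1: δ(r0, b) = (r3, a, L) → [r3]□accaaba
Step 2: δ(r3, □) = (rA, a, R) → a[rA]accaaba

The machine reaches the accept state rA and halts.

The machine executed 2 steps before halting.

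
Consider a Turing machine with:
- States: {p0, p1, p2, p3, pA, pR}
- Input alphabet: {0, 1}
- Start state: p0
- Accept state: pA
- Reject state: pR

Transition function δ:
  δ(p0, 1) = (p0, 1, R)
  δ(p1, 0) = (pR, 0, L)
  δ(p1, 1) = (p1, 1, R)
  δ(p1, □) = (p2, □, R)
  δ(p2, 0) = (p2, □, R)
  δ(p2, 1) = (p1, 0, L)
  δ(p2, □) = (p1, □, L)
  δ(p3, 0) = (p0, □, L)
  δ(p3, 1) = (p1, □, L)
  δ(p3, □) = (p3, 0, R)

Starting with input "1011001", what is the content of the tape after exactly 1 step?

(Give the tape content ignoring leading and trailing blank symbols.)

Execution trace:
Initial: [p0]1011001
Step 1: δ(p0, 1) = (p0, 1, R) → 1[p0]011001

No transition is defined for δ(p0, 0). By convention the machine halts and rejects.

After 1 step, the tape (ignoring leading/trailing blanks) is: 1011001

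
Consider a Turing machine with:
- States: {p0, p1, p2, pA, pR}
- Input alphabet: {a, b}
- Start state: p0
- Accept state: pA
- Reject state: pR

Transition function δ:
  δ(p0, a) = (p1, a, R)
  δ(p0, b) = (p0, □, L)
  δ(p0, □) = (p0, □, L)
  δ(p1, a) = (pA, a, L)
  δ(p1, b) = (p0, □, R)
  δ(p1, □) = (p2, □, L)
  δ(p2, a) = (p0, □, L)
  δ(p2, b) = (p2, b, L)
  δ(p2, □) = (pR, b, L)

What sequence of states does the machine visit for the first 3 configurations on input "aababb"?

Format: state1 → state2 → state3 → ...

Execution trace:
Initial: [p0]aababb
Step 1: δ(p0, a) = (p1, a, R) → a[p1]ababb
Step 2: δ(p1, a) = (pA, a, L) → [pA]aababb

The machine reaches the accept state pA and halts.

State sequence: p0 → p1 → pA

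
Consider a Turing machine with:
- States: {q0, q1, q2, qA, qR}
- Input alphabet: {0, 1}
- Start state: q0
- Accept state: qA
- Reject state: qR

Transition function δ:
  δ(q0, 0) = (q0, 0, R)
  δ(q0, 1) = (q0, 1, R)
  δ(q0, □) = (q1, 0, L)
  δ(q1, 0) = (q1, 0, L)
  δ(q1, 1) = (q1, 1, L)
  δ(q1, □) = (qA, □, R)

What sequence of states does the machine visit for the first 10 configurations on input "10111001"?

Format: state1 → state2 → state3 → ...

Execution trace:
Initial: [q0]10111001
Step 1: δ(q0, 1) = (q0, 1, R) → 1[q0]0111001
Step 2: δ(q0, 0) = (q0, 0, R) → 10[q0]111001
Step 3: δ(q0, 1) = (q0, 1, R) → 101[q0]11001
Step 4: δ(q0, 1) = (q0, 1, R) → 1011[q0]1001
Step 5: δ(q0, 1) = (q0, 1, R) → 10111[q0]001
Step 6: δ(q0, 0) = (q0, 0, R) → 101110[q0]01
Step 7: δ(q0, 0) = (q0, 0, R) → 1011100[q0]1
Step 8: δ(q0, 1) = (q0, 1, R) → 10111001[q0]□
Step 9: δ(q0, □) = (q1, 0, L) → 1011100[q1]10

State sequence: q0 → q0 → q0 → q0 → q0 → q0 → q0 → q0 → q0 → q1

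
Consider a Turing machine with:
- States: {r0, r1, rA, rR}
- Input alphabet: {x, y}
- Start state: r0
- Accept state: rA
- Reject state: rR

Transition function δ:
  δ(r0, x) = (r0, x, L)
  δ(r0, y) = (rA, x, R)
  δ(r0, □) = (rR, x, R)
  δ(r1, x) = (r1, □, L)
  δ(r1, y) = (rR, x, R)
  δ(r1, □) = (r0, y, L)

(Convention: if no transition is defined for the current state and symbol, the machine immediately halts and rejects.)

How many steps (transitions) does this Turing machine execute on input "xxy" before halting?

Execution trace:
Initial: [r0]xxy
Step 1: δ(r0, x) = (r0, x, L) → [r0]□xxy
Step 2: δ(r0, □) = (rR, x, R) → x[rR]xxy

The machine reaches the reject state rR and halts.

The machine executed 2 steps before halting.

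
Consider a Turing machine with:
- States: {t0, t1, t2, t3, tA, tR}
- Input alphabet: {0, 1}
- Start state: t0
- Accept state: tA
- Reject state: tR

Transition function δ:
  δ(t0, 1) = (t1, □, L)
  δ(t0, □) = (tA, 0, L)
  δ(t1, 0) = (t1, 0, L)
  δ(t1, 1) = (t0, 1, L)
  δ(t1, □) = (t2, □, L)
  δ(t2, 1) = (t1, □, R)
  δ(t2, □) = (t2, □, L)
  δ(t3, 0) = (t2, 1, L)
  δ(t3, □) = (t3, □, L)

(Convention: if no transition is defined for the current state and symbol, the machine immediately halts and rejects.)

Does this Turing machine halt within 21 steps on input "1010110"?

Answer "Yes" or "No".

Execution trace:
Initial: [t0]1010110
Step 1: δ(t0, 1) = (t1, □, L) → [t1]□□010110
Step 2: δ(t1, □) = (t2, □, L) → [t2]□□□010110
Step 3: δ(t2, □) = (t2, □, L) → [t2]□□□□010110
Step 4: δ(t2, □) = (t2, □, L) → [t2]□□□□□010110
Step 5: δ(t2, □) = (t2, □, L) → [t2]□□□□□□010110
Step 6: δ(t2, □) = (t2, □, L) → [t2]□□□□□□□010110
Step 7: δ(t2, □) = (t2, □, L) → [t2]□□□□□□□□010110
Step 8: δ(t2, □) = (t2, □, L) → [t2]□□□□□□□□□010110
Step 9: δ(t2, □) = (t2, □, L) → [t2]□□□□□□□□□□010110
Step 10: δ(t2, □) = (t2, □, L) → [t2]□□□□□□□□□□□010110
Step 11: δ(t2, □) = (t2, □, L) → [t2]□□□□□□□□□□□□010110
Step 12: δ(t2, □) = (t2, □, L) → [t2]□□□□□□□□□□□□□010110
Step 13: δ(t2, □) = (t2, □, L) → [t2]□□□□□□□□□□□□□□010110
Step 14: δ(t2, □) = (t2, □, L) → [t2]□□□□□□□□□□□□□□□010110
Step 15: δ(t2, □) = (t2, □, L) → [t2]□□□□□□□□□□□□□□□□010110
Step 16: δ(t2, □) = (t2, □, L) → [t2]□□□□□□□□□□□□□□□□□010110
Step 17: δ(t2, □) = (t2, □, L) → [t2]□□□□□□□□□□□□□□□□□□010110
Step 18: δ(t2, □) = (t2, □, L) → [t2]□□□□□□□□□□□□□□□□□□□010110
Step 19: δ(t2, □) = (t2, □, L) → [t2]□□□□□□□□□□□□□□□□□□□□010110
Step 20: δ(t2, □) = (t2, □, L) → [t2]□□□□□□□□□□□□□□□□□□□□□010110
Step 21: δ(t2, □) = (t2, □, L) → [t2]□□□□□□□□□□□□□□□□□□□□□□010110

The machine has not reached a halting state after 21 steps.
The machine did not halt within the 21-step bound.

Answer: No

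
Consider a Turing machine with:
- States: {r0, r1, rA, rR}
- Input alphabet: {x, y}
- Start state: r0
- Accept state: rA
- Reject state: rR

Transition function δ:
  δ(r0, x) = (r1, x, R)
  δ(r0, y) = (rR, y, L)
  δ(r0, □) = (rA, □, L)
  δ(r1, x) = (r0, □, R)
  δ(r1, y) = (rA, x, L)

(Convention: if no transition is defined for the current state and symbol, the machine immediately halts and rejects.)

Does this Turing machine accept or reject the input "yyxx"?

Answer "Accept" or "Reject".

Execution trace:
Initial: [r0]yyxx
Step 1: δ(r0, y) = (rR, y, L) → [rR]□yyxx

The machine reaches the reject state rR and halts.

Answer: Reject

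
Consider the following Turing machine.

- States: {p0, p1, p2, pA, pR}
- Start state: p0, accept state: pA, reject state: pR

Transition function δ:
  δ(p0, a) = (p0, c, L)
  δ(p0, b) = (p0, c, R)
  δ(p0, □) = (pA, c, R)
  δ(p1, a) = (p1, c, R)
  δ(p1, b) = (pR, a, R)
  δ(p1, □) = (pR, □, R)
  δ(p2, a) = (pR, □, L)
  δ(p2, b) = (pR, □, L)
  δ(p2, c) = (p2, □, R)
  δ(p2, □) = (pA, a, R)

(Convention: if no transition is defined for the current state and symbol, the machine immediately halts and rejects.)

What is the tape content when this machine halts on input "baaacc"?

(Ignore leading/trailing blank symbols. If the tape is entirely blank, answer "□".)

Execution trace:
Initial: [p0]baaacc
Step 1: δ(p0, b) = (p0, c, R) → c[p0]aaacc
Step 2: δ(p0, a) = (p0, c, L) → [p0]ccaacc

No transition is defined for δ(p0, c). By convention the machine halts and rejects.

Final tape (ignoring leading/trailing blanks): ccaacc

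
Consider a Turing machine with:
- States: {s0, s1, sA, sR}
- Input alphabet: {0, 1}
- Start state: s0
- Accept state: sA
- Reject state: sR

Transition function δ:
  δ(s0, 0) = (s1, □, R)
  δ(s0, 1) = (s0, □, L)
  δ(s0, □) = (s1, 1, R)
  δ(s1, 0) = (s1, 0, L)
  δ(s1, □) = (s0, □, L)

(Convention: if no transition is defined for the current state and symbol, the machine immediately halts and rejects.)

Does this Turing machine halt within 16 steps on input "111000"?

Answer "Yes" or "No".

Execution trace:
Initial: [s0]111000
Step 1: δ(s0, 1) = (s0, □, L) → [s0]□□11000
Step 2: δ(s0, □) = (s1, 1, R) → 1[s1]□11000
Step 3: δ(s1, □) = (s0, □, L) → [s0]1□11000
Step 4: δ(s0, 1) = (s0, □, L) → [s0]□□□11000
Step 5: δ(s0, □) = (s1, 1, R) → 1[s1]□□11000
Step 6: δ(s1, □) = (s0, □, L) → [s0]1□□11000
Step 7: δ(s0, 1) = (s0, □, L) → [s0]□□□□11000
Step 8: δ(s0, □) = (s1, 1, R) → 1[s1]□□□11000
Step 9: δ(s1, □) = (s0, □, L) → [s0]1□□□11000
Step 10: δ(s0, 1) = (s0, □, L) → [s0]□□□□□11000
Step 11: δ(s0, □) = (s1, 1, R) → 1[s1]□□□□11000
Step 12: δ(s1, □) = (s0, □, L) → [s0]1□□□□11000
Step 13: δ(s0, 1) = (s0, □, L) → [s0]□□□□□□11000
Step 14: δ(s0, □) = (s1, 1, R) → 1[s1]□□□□□11000
Step 15: δ(s1, □) = (s0, □, L) → [s0]1□□□□□11000
Step 16: δ(s0, 1) = (s0, □, L) → [s0]□□□□□□□11000

The machine has not reached a halting state after 16 steps.
The machine did not halt within the 16-step bound.

Answer: No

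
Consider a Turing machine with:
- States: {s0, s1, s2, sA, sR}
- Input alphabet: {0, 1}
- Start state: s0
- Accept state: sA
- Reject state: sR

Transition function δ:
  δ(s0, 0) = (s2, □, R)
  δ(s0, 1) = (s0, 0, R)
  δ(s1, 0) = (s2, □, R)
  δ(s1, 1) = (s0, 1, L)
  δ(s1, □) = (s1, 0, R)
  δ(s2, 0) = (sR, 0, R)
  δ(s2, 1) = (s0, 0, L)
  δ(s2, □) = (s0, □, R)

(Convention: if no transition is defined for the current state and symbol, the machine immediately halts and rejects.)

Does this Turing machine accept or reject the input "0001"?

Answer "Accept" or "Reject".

Execution trace:
Initial: [s0]0001
Step 1: δ(s0, 0) = (s2, □, R) → □[s2]001
Step 2: δ(s2, 0) = (sR, 0, R) → □0[sR]01

The machine reaches the reject state sR and halts.

Answer: Reject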